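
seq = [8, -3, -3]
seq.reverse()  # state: [-3, -3, 8]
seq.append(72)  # [-3, -3, 8, 72]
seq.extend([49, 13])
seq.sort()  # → [-3, -3, 8, 13, 49, 72]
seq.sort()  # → [-3, -3, 8, 13, 49, 72]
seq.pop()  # 72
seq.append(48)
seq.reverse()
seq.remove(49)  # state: [48, 13, 8, -3, -3]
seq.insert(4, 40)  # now [48, 13, 8, -3, 40, -3]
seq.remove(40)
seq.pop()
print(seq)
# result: [48, 13, 8, -3]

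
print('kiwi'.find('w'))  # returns 2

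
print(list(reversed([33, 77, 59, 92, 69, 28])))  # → [28, 69, 92, 59, 77, 33]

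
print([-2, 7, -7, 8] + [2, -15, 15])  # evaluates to [-2, 7, -7, 8, 2, -15, 15]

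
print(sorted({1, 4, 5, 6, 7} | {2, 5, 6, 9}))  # [1, 2, 4, 5, 6, 7, 9]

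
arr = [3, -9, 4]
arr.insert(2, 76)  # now [3, -9, 76, 4]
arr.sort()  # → [-9, 3, 4, 76]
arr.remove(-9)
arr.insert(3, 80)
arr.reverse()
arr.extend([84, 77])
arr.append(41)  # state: [80, 76, 4, 3, 84, 77, 41]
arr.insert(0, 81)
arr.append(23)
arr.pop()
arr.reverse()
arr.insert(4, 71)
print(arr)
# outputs [41, 77, 84, 3, 71, 4, 76, 80, 81]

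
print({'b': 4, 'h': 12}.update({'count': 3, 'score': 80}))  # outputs None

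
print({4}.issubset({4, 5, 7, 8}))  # True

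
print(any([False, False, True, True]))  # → True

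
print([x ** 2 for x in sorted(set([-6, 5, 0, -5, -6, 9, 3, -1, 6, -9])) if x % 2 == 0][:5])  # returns [36, 0, 36]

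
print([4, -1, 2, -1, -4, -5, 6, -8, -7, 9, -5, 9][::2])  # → [4, 2, -4, 6, -7, -5]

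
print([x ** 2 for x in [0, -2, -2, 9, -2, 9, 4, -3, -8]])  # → [0, 4, 4, 81, 4, 81, 16, 9, 64]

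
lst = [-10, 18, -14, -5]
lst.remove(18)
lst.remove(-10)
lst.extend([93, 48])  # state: [-14, -5, 93, 48]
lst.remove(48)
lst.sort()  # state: [-14, -5, 93]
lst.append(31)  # [-14, -5, 93, 31]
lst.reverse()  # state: [31, 93, -5, -14]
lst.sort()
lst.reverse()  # [93, 31, -5, -14]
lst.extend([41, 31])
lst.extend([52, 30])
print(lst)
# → [93, 31, -5, -14, 41, 31, 52, 30]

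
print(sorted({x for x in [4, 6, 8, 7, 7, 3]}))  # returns [3, 4, 6, 7, 8]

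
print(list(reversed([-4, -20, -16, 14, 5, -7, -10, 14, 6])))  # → [6, 14, -10, -7, 5, 14, -16, -20, -4]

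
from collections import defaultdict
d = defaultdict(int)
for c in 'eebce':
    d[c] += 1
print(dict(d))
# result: {'e': 3, 'b': 1, 'c': 1}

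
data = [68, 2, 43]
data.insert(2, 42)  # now [68, 2, 42, 43]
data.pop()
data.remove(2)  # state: [68, 42]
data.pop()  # 42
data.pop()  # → 68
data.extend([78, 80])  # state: [78, 80]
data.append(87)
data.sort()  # [78, 80, 87]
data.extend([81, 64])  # [78, 80, 87, 81, 64]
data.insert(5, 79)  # [78, 80, 87, 81, 64, 79]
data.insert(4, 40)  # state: [78, 80, 87, 81, 40, 64, 79]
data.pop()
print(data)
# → [78, 80, 87, 81, 40, 64]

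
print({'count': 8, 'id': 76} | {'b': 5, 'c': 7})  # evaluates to {'count': 8, 'id': 76, 'b': 5, 'c': 7}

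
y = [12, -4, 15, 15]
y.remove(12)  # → [-4, 15, 15]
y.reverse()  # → [15, 15, -4]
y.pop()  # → -4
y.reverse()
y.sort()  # [15, 15]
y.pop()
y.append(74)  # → [15, 74]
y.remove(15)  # [74]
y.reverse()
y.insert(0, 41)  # [41, 74]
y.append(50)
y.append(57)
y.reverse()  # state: [57, 50, 74, 41]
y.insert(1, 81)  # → [57, 81, 50, 74, 41]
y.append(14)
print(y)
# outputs [57, 81, 50, 74, 41, 14]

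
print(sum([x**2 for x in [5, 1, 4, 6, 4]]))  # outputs 94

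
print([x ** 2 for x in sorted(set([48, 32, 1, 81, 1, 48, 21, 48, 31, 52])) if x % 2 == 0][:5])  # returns [1024, 2304, 2704]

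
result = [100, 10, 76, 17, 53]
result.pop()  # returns 53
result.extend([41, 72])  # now [100, 10, 76, 17, 41, 72]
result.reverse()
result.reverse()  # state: [100, 10, 76, 17, 41, 72]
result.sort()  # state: [10, 17, 41, 72, 76, 100]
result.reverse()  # [100, 76, 72, 41, 17, 10]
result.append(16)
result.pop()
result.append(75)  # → [100, 76, 72, 41, 17, 10, 75]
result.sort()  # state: [10, 17, 41, 72, 75, 76, 100]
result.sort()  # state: [10, 17, 41, 72, 75, 76, 100]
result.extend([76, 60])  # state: [10, 17, 41, 72, 75, 76, 100, 76, 60]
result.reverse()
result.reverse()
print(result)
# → [10, 17, 41, 72, 75, 76, 100, 76, 60]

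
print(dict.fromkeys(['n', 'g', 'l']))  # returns {'n': None, 'g': None, 'l': None}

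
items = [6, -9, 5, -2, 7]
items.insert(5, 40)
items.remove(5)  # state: [6, -9, -2, 7, 40]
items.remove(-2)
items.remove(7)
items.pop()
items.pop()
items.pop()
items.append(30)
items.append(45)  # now [30, 45]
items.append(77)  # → [30, 45, 77]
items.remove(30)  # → [45, 77]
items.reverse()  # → [77, 45]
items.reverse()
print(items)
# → [45, 77]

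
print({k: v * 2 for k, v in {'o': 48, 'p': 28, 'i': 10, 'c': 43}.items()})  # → {'o': 96, 'p': 56, 'i': 20, 'c': 86}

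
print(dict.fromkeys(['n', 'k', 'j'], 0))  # {'n': 0, 'k': 0, 'j': 0}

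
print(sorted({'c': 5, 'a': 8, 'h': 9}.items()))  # [('a', 8), ('c', 5), ('h', 9)]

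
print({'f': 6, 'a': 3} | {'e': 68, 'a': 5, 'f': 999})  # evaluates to {'f': 999, 'a': 5, 'e': 68}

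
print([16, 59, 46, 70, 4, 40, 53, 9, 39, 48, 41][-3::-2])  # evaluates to [39, 53, 4, 46, 16]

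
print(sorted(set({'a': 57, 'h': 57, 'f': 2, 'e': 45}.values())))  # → [2, 45, 57]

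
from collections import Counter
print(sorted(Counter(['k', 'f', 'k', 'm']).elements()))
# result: ['f', 'k', 'k', 'm']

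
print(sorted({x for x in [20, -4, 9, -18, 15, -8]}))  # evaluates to [-18, -8, -4, 9, 15, 20]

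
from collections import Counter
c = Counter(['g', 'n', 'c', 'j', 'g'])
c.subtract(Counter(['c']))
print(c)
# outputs Counter({'g': 2, 'n': 1, 'j': 1, 'c': 0})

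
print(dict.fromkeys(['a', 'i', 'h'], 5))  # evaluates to {'a': 5, 'i': 5, 'h': 5}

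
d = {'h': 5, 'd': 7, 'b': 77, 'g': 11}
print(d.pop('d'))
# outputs 7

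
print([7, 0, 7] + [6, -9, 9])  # [7, 0, 7, 6, -9, 9]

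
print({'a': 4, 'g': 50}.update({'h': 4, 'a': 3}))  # None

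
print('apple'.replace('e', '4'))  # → appl4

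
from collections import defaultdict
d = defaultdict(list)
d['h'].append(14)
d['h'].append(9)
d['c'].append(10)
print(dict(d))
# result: {'h': [14, 9], 'c': [10]}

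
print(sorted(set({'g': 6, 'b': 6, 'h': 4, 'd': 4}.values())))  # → [4, 6]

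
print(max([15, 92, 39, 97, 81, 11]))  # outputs 97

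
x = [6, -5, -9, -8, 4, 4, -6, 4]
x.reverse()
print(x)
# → [4, -6, 4, 4, -8, -9, -5, 6]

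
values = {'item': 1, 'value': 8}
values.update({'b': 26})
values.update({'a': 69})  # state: {'item': 1, 'value': 8, 'b': 26, 'a': 69}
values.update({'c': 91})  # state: {'item': 1, 'value': 8, 'b': 26, 'a': 69, 'c': 91}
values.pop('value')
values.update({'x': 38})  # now {'item': 1, 'b': 26, 'a': 69, 'c': 91, 'x': 38}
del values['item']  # {'b': 26, 'a': 69, 'c': 91, 'x': 38}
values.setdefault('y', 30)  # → 30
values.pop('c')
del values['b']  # {'a': 69, 'x': 38, 'y': 30}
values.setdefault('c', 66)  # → 66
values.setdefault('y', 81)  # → 30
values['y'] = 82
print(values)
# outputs {'a': 69, 'x': 38, 'y': 82, 'c': 66}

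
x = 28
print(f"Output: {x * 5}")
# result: Output: 140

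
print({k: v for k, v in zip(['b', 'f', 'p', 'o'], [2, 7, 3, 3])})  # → {'b': 2, 'f': 7, 'p': 3, 'o': 3}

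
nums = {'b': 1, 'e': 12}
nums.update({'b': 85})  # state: {'b': 85, 'e': 12}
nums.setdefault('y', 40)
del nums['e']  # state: {'b': 85, 'y': 40}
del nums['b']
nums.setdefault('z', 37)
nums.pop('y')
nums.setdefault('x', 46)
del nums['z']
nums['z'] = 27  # {'x': 46, 'z': 27}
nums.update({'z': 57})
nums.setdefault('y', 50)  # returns 50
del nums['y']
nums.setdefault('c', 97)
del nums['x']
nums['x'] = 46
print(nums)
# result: {'z': 57, 'c': 97, 'x': 46}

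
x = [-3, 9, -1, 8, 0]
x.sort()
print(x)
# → [-3, -1, 0, 8, 9]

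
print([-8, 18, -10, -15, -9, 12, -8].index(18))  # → 1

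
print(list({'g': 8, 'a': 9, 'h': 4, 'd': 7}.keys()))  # ['g', 'a', 'h', 'd']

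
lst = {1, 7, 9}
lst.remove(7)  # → {1, 9}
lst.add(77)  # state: {1, 9, 77}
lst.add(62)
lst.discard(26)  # {1, 9, 62, 77}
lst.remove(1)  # {9, 62, 77}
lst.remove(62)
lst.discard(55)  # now {9, 77}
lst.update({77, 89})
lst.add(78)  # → {9, 77, 78, 89}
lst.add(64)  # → {9, 64, 77, 78, 89}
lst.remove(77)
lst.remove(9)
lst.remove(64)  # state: {78, 89}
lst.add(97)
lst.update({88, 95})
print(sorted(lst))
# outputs [78, 88, 89, 95, 97]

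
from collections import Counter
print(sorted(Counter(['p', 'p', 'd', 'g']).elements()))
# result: ['d', 'g', 'p', 'p']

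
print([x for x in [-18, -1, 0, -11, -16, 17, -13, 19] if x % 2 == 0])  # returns [-18, 0, -16]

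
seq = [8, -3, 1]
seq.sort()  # [-3, 1, 8]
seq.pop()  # 8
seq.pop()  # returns 1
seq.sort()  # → [-3]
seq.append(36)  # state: [-3, 36]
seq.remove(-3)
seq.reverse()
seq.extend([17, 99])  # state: [36, 17, 99]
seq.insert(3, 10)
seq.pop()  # 10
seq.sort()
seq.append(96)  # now [17, 36, 99, 96]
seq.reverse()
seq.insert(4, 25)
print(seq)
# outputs [96, 99, 36, 17, 25]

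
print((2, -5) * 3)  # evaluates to (2, -5, 2, -5, 2, -5)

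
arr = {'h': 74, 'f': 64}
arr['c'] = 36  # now {'h': 74, 'f': 64, 'c': 36}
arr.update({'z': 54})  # {'h': 74, 'f': 64, 'c': 36, 'z': 54}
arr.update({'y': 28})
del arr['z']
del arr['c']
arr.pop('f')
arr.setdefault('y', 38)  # 28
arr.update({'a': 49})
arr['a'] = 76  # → {'h': 74, 'y': 28, 'a': 76}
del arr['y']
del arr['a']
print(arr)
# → {'h': 74}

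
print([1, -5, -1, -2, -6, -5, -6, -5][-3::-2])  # [-5, -2, -5]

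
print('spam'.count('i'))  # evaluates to 0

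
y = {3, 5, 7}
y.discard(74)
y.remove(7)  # {3, 5}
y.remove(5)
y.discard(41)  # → {3}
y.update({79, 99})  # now {3, 79, 99}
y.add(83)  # {3, 79, 83, 99}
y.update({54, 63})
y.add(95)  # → {3, 54, 63, 79, 83, 95, 99}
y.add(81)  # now {3, 54, 63, 79, 81, 83, 95, 99}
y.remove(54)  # {3, 63, 79, 81, 83, 95, 99}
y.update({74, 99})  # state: {3, 63, 74, 79, 81, 83, 95, 99}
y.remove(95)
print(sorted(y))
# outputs [3, 63, 74, 79, 81, 83, 99]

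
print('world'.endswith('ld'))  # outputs True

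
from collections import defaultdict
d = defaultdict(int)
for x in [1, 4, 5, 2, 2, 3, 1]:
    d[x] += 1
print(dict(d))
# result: {1: 2, 4: 1, 5: 1, 2: 2, 3: 1}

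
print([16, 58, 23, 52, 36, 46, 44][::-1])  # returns [44, 46, 36, 52, 23, 58, 16]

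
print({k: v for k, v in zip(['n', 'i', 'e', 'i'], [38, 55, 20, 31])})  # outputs {'n': 38, 'i': 31, 'e': 20}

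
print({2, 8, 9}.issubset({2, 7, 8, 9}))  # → True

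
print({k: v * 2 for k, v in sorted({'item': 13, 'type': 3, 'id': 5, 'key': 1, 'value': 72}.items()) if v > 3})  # {'id': 10, 'item': 26, 'value': 144}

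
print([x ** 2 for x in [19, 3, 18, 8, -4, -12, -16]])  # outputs [361, 9, 324, 64, 16, 144, 256]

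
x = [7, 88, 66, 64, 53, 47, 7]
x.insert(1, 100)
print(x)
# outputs [7, 100, 88, 66, 64, 53, 47, 7]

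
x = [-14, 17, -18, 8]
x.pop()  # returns 8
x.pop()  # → -18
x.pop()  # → 17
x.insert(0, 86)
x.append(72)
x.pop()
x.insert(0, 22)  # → [22, 86, -14]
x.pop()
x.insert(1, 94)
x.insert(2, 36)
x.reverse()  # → [86, 36, 94, 22]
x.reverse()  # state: [22, 94, 36, 86]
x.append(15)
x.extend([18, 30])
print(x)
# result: [22, 94, 36, 86, 15, 18, 30]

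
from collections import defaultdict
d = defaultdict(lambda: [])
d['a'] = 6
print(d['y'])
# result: []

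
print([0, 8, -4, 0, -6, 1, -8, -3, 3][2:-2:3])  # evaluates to [-4, 1]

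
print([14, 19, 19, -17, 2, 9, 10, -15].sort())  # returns None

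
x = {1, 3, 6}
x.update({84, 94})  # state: {1, 3, 6, 84, 94}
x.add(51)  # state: {1, 3, 6, 51, 84, 94}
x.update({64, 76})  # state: {1, 3, 6, 51, 64, 76, 84, 94}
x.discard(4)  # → {1, 3, 6, 51, 64, 76, 84, 94}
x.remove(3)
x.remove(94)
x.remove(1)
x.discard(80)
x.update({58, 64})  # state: {6, 51, 58, 64, 76, 84}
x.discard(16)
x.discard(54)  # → {6, 51, 58, 64, 76, 84}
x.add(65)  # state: {6, 51, 58, 64, 65, 76, 84}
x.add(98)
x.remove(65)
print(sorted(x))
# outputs [6, 51, 58, 64, 76, 84, 98]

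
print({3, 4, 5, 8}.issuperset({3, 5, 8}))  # True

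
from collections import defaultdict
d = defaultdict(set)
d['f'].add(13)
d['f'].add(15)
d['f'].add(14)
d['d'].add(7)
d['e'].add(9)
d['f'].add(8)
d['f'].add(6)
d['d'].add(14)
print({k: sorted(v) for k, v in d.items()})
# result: {'f': [6, 8, 13, 14, 15], 'd': [7, 14], 'e': [9]}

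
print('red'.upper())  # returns RED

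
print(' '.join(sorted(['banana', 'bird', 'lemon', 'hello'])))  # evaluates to banana bird hello lemon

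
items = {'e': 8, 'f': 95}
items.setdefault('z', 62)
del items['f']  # {'e': 8, 'z': 62}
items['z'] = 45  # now {'e': 8, 'z': 45}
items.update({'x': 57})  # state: {'e': 8, 'z': 45, 'x': 57}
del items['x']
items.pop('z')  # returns 45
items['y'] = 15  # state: {'e': 8, 'y': 15}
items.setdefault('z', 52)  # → 52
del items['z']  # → {'e': 8, 'y': 15}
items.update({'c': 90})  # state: {'e': 8, 'y': 15, 'c': 90}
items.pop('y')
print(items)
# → {'e': 8, 'c': 90}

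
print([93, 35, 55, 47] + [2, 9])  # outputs [93, 35, 55, 47, 2, 9]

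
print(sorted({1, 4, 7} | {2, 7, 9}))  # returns [1, 2, 4, 7, 9]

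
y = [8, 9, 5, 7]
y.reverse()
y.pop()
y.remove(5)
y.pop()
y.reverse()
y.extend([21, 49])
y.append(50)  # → [7, 21, 49, 50]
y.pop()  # 50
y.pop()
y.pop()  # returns 21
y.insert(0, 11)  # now [11, 7]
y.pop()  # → 7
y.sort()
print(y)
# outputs [11]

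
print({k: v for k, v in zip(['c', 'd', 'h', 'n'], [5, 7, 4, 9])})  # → {'c': 5, 'd': 7, 'h': 4, 'n': 9}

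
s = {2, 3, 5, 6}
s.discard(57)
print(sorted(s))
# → [2, 3, 5, 6]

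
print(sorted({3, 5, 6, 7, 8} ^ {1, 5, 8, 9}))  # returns [1, 3, 6, 7, 9]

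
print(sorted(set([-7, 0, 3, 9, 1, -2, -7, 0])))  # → [-7, -2, 0, 1, 3, 9]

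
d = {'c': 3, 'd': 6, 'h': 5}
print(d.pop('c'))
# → 3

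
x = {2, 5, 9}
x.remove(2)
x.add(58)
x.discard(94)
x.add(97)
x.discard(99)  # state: {5, 9, 58, 97}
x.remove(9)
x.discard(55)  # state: {5, 58, 97}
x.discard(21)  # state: {5, 58, 97}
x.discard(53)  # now {5, 58, 97}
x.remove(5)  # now {58, 97}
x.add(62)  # {58, 62, 97}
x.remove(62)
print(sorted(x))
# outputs [58, 97]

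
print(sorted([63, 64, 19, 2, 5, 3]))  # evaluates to [2, 3, 5, 19, 63, 64]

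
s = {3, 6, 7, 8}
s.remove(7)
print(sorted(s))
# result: [3, 6, 8]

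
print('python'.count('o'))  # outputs 1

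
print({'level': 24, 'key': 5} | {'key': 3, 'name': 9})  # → {'level': 24, 'key': 3, 'name': 9}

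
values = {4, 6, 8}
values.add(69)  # {4, 6, 8, 69}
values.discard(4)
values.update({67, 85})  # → {6, 8, 67, 69, 85}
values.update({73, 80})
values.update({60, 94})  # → {6, 8, 60, 67, 69, 73, 80, 85, 94}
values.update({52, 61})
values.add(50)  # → {6, 8, 50, 52, 60, 61, 67, 69, 73, 80, 85, 94}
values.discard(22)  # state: {6, 8, 50, 52, 60, 61, 67, 69, 73, 80, 85, 94}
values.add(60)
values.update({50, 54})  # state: {6, 8, 50, 52, 54, 60, 61, 67, 69, 73, 80, 85, 94}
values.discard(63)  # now {6, 8, 50, 52, 54, 60, 61, 67, 69, 73, 80, 85, 94}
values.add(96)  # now {6, 8, 50, 52, 54, 60, 61, 67, 69, 73, 80, 85, 94, 96}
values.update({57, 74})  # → {6, 8, 50, 52, 54, 57, 60, 61, 67, 69, 73, 74, 80, 85, 94, 96}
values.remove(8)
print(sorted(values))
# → [6, 50, 52, 54, 57, 60, 61, 67, 69, 73, 74, 80, 85, 94, 96]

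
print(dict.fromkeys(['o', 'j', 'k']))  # {'o': None, 'j': None, 'k': None}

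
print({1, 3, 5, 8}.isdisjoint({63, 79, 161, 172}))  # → True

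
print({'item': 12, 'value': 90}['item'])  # 12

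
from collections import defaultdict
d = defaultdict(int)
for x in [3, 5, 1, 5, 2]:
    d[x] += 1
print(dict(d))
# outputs {3: 1, 5: 2, 1: 1, 2: 1}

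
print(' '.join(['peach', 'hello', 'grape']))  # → peach hello grape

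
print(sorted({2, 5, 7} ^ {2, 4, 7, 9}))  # [4, 5, 9]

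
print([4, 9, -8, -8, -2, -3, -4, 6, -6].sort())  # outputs None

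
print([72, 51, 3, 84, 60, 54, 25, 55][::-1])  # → [55, 25, 54, 60, 84, 3, 51, 72]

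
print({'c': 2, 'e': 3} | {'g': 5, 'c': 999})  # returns {'c': 999, 'e': 3, 'g': 5}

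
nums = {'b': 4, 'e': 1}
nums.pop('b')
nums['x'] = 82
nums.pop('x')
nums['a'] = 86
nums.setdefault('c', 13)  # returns 13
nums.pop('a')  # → 86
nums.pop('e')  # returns 1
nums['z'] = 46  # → {'c': 13, 'z': 46}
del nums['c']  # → {'z': 46}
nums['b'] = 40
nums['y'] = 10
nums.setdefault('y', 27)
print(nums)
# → {'z': 46, 'b': 40, 'y': 10}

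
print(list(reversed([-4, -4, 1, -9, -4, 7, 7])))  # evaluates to [7, 7, -4, -9, 1, -4, -4]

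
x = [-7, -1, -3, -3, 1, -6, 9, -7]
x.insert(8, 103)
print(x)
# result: [-7, -1, -3, -3, 1, -6, 9, -7, 103]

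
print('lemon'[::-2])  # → nml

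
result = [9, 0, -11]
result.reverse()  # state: [-11, 0, 9]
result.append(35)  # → [-11, 0, 9, 35]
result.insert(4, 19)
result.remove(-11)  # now [0, 9, 35, 19]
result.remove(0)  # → [9, 35, 19]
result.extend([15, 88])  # [9, 35, 19, 15, 88]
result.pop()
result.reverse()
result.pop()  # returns 9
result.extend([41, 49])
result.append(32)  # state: [15, 19, 35, 41, 49, 32]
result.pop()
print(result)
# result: [15, 19, 35, 41, 49]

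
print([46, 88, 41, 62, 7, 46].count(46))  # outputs 2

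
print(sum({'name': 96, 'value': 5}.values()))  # 101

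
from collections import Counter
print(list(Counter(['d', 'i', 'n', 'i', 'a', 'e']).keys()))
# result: ['d', 'i', 'n', 'a', 'e']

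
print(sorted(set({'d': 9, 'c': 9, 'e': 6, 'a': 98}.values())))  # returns [6, 9, 98]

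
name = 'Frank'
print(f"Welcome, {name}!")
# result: Welcome, Frank!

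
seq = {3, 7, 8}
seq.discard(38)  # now {3, 7, 8}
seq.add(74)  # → {3, 7, 8, 74}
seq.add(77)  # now {3, 7, 8, 74, 77}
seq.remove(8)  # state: {3, 7, 74, 77}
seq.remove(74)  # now {3, 7, 77}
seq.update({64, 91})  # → {3, 7, 64, 77, 91}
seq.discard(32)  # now {3, 7, 64, 77, 91}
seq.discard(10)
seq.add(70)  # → {3, 7, 64, 70, 77, 91}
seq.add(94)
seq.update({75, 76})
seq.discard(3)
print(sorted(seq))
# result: [7, 64, 70, 75, 76, 77, 91, 94]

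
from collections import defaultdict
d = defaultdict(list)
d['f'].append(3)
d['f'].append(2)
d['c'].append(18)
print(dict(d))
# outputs {'f': [3, 2], 'c': [18]}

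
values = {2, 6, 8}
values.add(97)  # {2, 6, 8, 97}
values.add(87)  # {2, 6, 8, 87, 97}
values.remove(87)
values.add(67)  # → {2, 6, 8, 67, 97}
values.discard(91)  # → {2, 6, 8, 67, 97}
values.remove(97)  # {2, 6, 8, 67}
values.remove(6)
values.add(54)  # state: {2, 8, 54, 67}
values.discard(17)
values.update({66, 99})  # {2, 8, 54, 66, 67, 99}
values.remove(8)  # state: {2, 54, 66, 67, 99}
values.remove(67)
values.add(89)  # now {2, 54, 66, 89, 99}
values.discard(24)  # {2, 54, 66, 89, 99}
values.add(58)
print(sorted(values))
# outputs [2, 54, 58, 66, 89, 99]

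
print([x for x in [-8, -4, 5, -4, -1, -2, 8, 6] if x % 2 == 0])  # [-8, -4, -4, -2, 8, 6]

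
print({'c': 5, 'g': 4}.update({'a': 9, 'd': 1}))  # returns None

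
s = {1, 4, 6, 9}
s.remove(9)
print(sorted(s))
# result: [1, 4, 6]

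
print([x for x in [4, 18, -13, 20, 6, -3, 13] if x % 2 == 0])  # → [4, 18, 20, 6]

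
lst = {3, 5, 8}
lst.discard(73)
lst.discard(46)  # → {3, 5, 8}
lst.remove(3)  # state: {5, 8}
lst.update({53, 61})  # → {5, 8, 53, 61}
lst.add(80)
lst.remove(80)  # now {5, 8, 53, 61}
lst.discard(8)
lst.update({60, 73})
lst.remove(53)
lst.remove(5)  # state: {60, 61, 73}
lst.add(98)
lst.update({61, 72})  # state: {60, 61, 72, 73, 98}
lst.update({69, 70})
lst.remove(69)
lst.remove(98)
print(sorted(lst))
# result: [60, 61, 70, 72, 73]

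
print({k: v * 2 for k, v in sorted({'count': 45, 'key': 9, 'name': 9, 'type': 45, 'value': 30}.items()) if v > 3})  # {'count': 90, 'key': 18, 'name': 18, 'type': 90, 'value': 60}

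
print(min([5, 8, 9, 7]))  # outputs 5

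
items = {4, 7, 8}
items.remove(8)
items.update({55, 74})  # {4, 7, 55, 74}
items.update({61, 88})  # {4, 7, 55, 61, 74, 88}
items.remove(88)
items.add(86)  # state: {4, 7, 55, 61, 74, 86}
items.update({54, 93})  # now {4, 7, 54, 55, 61, 74, 86, 93}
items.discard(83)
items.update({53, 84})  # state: {4, 7, 53, 54, 55, 61, 74, 84, 86, 93}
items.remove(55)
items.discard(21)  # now {4, 7, 53, 54, 61, 74, 84, 86, 93}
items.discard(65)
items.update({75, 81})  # {4, 7, 53, 54, 61, 74, 75, 81, 84, 86, 93}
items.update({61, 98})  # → {4, 7, 53, 54, 61, 74, 75, 81, 84, 86, 93, 98}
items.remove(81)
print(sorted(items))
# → [4, 7, 53, 54, 61, 74, 75, 84, 86, 93, 98]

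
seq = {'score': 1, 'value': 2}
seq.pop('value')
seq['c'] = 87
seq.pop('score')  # 1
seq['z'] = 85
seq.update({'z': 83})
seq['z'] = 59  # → {'c': 87, 'z': 59}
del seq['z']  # {'c': 87}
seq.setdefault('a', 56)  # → 56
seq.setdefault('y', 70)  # 70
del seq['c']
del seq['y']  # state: {'a': 56}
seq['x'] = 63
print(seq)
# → {'a': 56, 'x': 63}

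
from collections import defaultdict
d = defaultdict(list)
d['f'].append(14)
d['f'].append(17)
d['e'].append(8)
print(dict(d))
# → {'f': [14, 17], 'e': [8]}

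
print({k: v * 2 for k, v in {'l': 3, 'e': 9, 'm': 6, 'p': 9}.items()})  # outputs {'l': 6, 'e': 18, 'm': 12, 'p': 18}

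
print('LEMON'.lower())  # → lemon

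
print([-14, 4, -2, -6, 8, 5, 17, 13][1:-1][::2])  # [4, -6, 5]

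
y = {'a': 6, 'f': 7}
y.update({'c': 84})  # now {'a': 6, 'f': 7, 'c': 84}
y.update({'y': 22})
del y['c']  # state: {'a': 6, 'f': 7, 'y': 22}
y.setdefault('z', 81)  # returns 81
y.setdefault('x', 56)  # 56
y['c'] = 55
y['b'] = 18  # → {'a': 6, 'f': 7, 'y': 22, 'z': 81, 'x': 56, 'c': 55, 'b': 18}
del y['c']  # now {'a': 6, 'f': 7, 'y': 22, 'z': 81, 'x': 56, 'b': 18}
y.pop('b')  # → 18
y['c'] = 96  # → {'a': 6, 'f': 7, 'y': 22, 'z': 81, 'x': 56, 'c': 96}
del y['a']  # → {'f': 7, 'y': 22, 'z': 81, 'x': 56, 'c': 96}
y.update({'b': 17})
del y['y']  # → {'f': 7, 'z': 81, 'x': 56, 'c': 96, 'b': 17}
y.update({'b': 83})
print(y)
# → {'f': 7, 'z': 81, 'x': 56, 'c': 96, 'b': 83}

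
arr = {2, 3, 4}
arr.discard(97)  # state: {2, 3, 4}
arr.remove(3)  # {2, 4}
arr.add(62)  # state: {2, 4, 62}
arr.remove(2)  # {4, 62}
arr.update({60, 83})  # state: {4, 60, 62, 83}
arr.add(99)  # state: {4, 60, 62, 83, 99}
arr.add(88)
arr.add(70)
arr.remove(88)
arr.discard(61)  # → {4, 60, 62, 70, 83, 99}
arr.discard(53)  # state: {4, 60, 62, 70, 83, 99}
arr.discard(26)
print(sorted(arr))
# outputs [4, 60, 62, 70, 83, 99]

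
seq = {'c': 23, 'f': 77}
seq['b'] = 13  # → {'c': 23, 'f': 77, 'b': 13}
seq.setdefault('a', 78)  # 78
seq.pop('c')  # 23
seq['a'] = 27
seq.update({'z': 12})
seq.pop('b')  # 13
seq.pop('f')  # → 77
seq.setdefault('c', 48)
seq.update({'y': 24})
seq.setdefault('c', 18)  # 48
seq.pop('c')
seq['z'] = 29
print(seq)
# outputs {'a': 27, 'z': 29, 'y': 24}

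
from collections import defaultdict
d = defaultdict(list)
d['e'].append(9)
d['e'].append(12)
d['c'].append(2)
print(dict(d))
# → {'e': [9, 12], 'c': [2]}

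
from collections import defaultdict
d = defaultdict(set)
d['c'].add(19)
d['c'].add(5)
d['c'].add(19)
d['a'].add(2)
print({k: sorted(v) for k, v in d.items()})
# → {'c': [5, 19], 'a': [2]}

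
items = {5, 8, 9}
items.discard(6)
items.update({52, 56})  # {5, 8, 9, 52, 56}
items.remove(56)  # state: {5, 8, 9, 52}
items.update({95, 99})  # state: {5, 8, 9, 52, 95, 99}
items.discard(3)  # {5, 8, 9, 52, 95, 99}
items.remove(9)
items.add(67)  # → {5, 8, 52, 67, 95, 99}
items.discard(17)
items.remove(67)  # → {5, 8, 52, 95, 99}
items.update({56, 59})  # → {5, 8, 52, 56, 59, 95, 99}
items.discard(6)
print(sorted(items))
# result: [5, 8, 52, 56, 59, 95, 99]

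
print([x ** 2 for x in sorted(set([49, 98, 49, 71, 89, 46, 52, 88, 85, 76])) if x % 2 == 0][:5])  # [2116, 2704, 5776, 7744, 9604]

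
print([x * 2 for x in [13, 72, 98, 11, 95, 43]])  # [26, 144, 196, 22, 190, 86]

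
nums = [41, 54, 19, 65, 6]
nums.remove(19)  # [41, 54, 65, 6]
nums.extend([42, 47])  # [41, 54, 65, 6, 42, 47]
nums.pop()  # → 47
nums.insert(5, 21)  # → [41, 54, 65, 6, 42, 21]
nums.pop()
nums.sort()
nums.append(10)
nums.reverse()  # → [10, 65, 54, 42, 41, 6]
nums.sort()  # [6, 10, 41, 42, 54, 65]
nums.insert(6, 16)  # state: [6, 10, 41, 42, 54, 65, 16]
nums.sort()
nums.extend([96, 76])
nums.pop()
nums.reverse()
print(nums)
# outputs [96, 65, 54, 42, 41, 16, 10, 6]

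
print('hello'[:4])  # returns hell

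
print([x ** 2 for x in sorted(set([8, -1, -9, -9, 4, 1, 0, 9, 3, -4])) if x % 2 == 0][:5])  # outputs [16, 0, 16, 64]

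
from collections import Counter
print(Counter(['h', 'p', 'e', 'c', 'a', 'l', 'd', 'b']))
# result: Counter({'h': 1, 'p': 1, 'e': 1, 'c': 1, 'a': 1, 'l': 1, 'd': 1, 'b': 1})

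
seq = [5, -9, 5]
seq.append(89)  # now [5, -9, 5, 89]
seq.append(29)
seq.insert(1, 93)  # [5, 93, -9, 5, 89, 29]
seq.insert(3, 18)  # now [5, 93, -9, 18, 5, 89, 29]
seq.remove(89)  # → [5, 93, -9, 18, 5, 29]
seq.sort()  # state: [-9, 5, 5, 18, 29, 93]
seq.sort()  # [-9, 5, 5, 18, 29, 93]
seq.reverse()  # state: [93, 29, 18, 5, 5, -9]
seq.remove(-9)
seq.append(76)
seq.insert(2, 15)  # [93, 29, 15, 18, 5, 5, 76]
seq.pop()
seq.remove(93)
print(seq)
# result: [29, 15, 18, 5, 5]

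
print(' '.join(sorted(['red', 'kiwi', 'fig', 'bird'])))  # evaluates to bird fig kiwi red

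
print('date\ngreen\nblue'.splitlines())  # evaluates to ['date', 'green', 'blue']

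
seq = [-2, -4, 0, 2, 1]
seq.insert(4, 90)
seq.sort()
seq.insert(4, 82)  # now [-4, -2, 0, 1, 82, 2, 90]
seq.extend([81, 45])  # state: [-4, -2, 0, 1, 82, 2, 90, 81, 45]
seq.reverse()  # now [45, 81, 90, 2, 82, 1, 0, -2, -4]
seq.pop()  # -4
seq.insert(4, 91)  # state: [45, 81, 90, 2, 91, 82, 1, 0, -2]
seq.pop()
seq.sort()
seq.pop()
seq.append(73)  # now [0, 1, 2, 45, 81, 82, 90, 73]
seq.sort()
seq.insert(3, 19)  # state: [0, 1, 2, 19, 45, 73, 81, 82, 90]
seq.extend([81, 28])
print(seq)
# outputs [0, 1, 2, 19, 45, 73, 81, 82, 90, 81, 28]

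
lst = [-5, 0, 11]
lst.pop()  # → 11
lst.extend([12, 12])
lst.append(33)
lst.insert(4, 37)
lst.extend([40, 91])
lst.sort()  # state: [-5, 0, 12, 12, 33, 37, 40, 91]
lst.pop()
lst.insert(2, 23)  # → [-5, 0, 23, 12, 12, 33, 37, 40]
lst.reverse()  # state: [40, 37, 33, 12, 12, 23, 0, -5]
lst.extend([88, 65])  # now [40, 37, 33, 12, 12, 23, 0, -5, 88, 65]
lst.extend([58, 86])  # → [40, 37, 33, 12, 12, 23, 0, -5, 88, 65, 58, 86]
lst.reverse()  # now [86, 58, 65, 88, -5, 0, 23, 12, 12, 33, 37, 40]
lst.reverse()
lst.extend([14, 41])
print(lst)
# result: [40, 37, 33, 12, 12, 23, 0, -5, 88, 65, 58, 86, 14, 41]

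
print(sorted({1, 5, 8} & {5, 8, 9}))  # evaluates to [5, 8]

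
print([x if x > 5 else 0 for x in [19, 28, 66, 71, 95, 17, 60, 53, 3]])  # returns [19, 28, 66, 71, 95, 17, 60, 53, 0]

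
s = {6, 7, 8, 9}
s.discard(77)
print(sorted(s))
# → [6, 7, 8, 9]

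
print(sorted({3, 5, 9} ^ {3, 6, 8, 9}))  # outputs [5, 6, 8]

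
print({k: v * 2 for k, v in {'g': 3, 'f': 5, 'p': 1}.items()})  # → {'g': 6, 'f': 10, 'p': 2}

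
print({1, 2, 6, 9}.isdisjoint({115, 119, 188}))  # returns True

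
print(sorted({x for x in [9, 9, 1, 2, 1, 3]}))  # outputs [1, 2, 3, 9]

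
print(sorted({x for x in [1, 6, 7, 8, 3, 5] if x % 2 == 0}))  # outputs [6, 8]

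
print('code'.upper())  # CODE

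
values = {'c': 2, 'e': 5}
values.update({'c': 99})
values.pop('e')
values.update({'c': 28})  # {'c': 28}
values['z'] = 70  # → {'c': 28, 'z': 70}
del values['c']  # {'z': 70}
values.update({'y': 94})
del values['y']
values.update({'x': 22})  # {'z': 70, 'x': 22}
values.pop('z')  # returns 70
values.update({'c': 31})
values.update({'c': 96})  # {'x': 22, 'c': 96}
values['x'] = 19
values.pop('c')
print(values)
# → {'x': 19}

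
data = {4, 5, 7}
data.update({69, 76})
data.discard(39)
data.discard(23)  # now {4, 5, 7, 69, 76}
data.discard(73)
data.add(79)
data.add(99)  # {4, 5, 7, 69, 76, 79, 99}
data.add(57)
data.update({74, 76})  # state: {4, 5, 7, 57, 69, 74, 76, 79, 99}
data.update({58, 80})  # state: {4, 5, 7, 57, 58, 69, 74, 76, 79, 80, 99}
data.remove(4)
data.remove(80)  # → {5, 7, 57, 58, 69, 74, 76, 79, 99}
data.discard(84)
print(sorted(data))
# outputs [5, 7, 57, 58, 69, 74, 76, 79, 99]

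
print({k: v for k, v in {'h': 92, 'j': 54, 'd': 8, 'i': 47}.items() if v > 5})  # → {'h': 92, 'j': 54, 'd': 8, 'i': 47}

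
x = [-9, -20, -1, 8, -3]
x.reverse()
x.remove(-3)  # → [8, -1, -20, -9]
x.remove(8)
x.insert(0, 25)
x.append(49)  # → [25, -1, -20, -9, 49]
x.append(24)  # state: [25, -1, -20, -9, 49, 24]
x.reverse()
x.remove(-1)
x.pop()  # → 25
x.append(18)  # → [24, 49, -9, -20, 18]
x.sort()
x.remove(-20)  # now [-9, 18, 24, 49]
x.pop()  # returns 49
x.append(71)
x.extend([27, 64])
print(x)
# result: [-9, 18, 24, 71, 27, 64]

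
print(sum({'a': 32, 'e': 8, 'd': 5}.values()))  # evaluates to 45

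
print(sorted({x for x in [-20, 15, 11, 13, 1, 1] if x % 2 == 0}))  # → [-20]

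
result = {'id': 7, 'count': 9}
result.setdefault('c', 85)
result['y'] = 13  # {'id': 7, 'count': 9, 'c': 85, 'y': 13}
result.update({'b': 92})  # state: {'id': 7, 'count': 9, 'c': 85, 'y': 13, 'b': 92}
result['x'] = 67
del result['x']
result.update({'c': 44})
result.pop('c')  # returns 44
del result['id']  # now {'count': 9, 'y': 13, 'b': 92}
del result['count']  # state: {'y': 13, 'b': 92}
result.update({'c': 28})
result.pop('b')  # 92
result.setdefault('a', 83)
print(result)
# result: {'y': 13, 'c': 28, 'a': 83}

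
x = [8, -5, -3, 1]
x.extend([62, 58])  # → [8, -5, -3, 1, 62, 58]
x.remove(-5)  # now [8, -3, 1, 62, 58]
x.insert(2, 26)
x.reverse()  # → [58, 62, 1, 26, -3, 8]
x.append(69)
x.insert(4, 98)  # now [58, 62, 1, 26, 98, -3, 8, 69]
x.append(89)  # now [58, 62, 1, 26, 98, -3, 8, 69, 89]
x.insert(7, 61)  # [58, 62, 1, 26, 98, -3, 8, 61, 69, 89]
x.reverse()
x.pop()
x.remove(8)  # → [89, 69, 61, -3, 98, 26, 1, 62]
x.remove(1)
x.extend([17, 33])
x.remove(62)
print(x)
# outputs [89, 69, 61, -3, 98, 26, 17, 33]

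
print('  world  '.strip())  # world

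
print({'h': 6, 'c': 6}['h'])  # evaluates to 6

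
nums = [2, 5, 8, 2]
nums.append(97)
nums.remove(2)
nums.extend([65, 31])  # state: [5, 8, 2, 97, 65, 31]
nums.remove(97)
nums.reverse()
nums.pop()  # 5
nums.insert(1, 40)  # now [31, 40, 65, 2, 8]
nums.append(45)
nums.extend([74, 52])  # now [31, 40, 65, 2, 8, 45, 74, 52]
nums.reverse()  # [52, 74, 45, 8, 2, 65, 40, 31]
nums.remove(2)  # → [52, 74, 45, 8, 65, 40, 31]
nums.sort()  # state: [8, 31, 40, 45, 52, 65, 74]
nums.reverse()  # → [74, 65, 52, 45, 40, 31, 8]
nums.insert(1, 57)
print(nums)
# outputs [74, 57, 65, 52, 45, 40, 31, 8]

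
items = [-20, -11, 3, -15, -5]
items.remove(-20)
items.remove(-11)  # [3, -15, -5]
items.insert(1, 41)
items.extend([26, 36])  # [3, 41, -15, -5, 26, 36]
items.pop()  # 36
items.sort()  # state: [-15, -5, 3, 26, 41]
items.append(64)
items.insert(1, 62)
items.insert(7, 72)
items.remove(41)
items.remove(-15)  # [62, -5, 3, 26, 64, 72]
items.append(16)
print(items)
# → [62, -5, 3, 26, 64, 72, 16]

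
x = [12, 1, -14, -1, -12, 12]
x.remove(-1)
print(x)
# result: [12, 1, -14, -12, 12]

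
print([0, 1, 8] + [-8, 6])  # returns [0, 1, 8, -8, 6]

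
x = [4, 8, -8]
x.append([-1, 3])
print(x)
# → [4, 8, -8, [-1, 3]]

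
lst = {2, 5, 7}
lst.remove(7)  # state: {2, 5}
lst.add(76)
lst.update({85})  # {2, 5, 76, 85}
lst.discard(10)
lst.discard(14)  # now {2, 5, 76, 85}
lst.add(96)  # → {2, 5, 76, 85, 96}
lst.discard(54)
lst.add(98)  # {2, 5, 76, 85, 96, 98}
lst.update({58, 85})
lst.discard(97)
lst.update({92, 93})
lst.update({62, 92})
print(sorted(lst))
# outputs [2, 5, 58, 62, 76, 85, 92, 93, 96, 98]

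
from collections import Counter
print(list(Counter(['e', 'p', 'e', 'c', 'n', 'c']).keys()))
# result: ['e', 'p', 'c', 'n']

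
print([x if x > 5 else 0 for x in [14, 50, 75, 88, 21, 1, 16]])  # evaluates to [14, 50, 75, 88, 21, 0, 16]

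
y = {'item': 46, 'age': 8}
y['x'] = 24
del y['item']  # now {'age': 8, 'x': 24}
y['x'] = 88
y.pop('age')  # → 8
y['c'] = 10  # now {'x': 88, 'c': 10}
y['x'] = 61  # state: {'x': 61, 'c': 10}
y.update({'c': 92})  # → {'x': 61, 'c': 92}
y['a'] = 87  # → {'x': 61, 'c': 92, 'a': 87}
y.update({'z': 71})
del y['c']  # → {'x': 61, 'a': 87, 'z': 71}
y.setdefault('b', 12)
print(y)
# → {'x': 61, 'a': 87, 'z': 71, 'b': 12}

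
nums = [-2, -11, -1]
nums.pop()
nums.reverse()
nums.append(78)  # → [-11, -2, 78]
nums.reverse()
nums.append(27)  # [78, -2, -11, 27]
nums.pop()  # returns 27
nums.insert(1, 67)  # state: [78, 67, -2, -11]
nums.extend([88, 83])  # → [78, 67, -2, -11, 88, 83]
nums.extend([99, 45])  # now [78, 67, -2, -11, 88, 83, 99, 45]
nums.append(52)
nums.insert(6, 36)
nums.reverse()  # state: [52, 45, 99, 36, 83, 88, -11, -2, 67, 78]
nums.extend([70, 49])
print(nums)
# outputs [52, 45, 99, 36, 83, 88, -11, -2, 67, 78, 70, 49]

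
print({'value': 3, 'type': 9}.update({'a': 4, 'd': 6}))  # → None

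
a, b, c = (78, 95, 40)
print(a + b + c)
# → 213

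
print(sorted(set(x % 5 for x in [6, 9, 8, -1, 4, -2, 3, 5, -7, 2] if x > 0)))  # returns [0, 1, 2, 3, 4]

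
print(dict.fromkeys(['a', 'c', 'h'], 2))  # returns {'a': 2, 'c': 2, 'h': 2}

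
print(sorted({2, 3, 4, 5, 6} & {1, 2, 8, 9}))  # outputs [2]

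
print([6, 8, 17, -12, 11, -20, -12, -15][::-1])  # [-15, -12, -20, 11, -12, 17, 8, 6]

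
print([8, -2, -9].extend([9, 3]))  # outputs None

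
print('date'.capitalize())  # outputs Date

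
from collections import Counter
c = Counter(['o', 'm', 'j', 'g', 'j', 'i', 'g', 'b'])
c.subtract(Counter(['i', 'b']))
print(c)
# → Counter({'j': 2, 'g': 2, 'o': 1, 'm': 1, 'i': 0, 'b': 0})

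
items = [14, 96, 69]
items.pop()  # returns 69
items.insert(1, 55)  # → [14, 55, 96]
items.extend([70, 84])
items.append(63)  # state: [14, 55, 96, 70, 84, 63]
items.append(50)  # [14, 55, 96, 70, 84, 63, 50]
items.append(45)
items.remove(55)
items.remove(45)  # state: [14, 96, 70, 84, 63, 50]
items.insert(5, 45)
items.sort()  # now [14, 45, 50, 63, 70, 84, 96]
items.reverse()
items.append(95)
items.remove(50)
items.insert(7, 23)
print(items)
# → [96, 84, 70, 63, 45, 14, 95, 23]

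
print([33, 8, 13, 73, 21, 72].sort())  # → None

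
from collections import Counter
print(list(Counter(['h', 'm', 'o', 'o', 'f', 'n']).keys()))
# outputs ['h', 'm', 'o', 'f', 'n']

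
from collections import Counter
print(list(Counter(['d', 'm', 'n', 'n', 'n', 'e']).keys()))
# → ['d', 'm', 'n', 'e']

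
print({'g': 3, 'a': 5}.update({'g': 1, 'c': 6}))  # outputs None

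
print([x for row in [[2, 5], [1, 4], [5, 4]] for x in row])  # [2, 5, 1, 4, 5, 4]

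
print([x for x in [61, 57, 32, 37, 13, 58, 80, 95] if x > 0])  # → [61, 57, 32, 37, 13, 58, 80, 95]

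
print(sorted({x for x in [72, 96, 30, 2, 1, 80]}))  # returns [1, 2, 30, 72, 80, 96]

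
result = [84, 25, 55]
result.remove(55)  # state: [84, 25]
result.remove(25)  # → [84]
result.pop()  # 84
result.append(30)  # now [30]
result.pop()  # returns 30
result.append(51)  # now [51]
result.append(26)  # [51, 26]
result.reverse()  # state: [26, 51]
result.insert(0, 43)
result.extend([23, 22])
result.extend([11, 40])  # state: [43, 26, 51, 23, 22, 11, 40]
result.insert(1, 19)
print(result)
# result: [43, 19, 26, 51, 23, 22, 11, 40]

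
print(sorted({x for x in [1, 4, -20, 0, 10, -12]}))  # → [-20, -12, 0, 1, 4, 10]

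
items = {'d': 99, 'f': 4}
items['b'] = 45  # {'d': 99, 'f': 4, 'b': 45}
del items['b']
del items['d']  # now {'f': 4}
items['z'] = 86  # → {'f': 4, 'z': 86}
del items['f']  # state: {'z': 86}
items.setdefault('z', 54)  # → 86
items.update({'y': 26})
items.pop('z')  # 86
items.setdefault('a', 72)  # 72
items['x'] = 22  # {'y': 26, 'a': 72, 'x': 22}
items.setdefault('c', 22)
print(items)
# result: {'y': 26, 'a': 72, 'x': 22, 'c': 22}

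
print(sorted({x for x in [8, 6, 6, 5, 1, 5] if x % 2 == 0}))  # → [6, 8]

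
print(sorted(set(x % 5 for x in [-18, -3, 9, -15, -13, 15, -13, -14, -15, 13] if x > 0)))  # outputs [0, 3, 4]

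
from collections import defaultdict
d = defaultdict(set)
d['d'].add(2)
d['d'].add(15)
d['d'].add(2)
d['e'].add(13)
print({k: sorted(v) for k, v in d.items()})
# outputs {'d': [2, 15], 'e': [13]}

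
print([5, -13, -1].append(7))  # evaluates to None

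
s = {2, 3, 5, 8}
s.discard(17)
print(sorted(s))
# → [2, 3, 5, 8]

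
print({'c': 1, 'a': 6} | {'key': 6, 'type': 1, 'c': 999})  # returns {'c': 999, 'a': 6, 'key': 6, 'type': 1}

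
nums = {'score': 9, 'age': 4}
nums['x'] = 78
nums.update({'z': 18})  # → {'score': 9, 'age': 4, 'x': 78, 'z': 18}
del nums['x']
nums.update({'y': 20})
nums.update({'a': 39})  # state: {'score': 9, 'age': 4, 'z': 18, 'y': 20, 'a': 39}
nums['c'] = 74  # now {'score': 9, 'age': 4, 'z': 18, 'y': 20, 'a': 39, 'c': 74}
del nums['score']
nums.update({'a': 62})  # {'age': 4, 'z': 18, 'y': 20, 'a': 62, 'c': 74}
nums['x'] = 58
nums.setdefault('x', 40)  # 58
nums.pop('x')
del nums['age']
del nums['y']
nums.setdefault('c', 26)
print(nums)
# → {'z': 18, 'a': 62, 'c': 74}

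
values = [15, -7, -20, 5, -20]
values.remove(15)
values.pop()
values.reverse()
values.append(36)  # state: [5, -20, -7, 36]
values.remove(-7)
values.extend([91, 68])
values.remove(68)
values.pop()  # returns 91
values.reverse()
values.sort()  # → [-20, 5, 36]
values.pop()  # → 36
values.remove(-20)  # [5]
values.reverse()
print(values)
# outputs [5]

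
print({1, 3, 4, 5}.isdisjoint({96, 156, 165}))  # True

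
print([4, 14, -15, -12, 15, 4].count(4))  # 2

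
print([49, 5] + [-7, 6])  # [49, 5, -7, 6]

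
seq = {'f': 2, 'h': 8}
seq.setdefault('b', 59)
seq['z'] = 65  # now {'f': 2, 'h': 8, 'b': 59, 'z': 65}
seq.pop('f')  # 2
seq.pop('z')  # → 65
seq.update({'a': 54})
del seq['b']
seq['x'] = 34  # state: {'h': 8, 'a': 54, 'x': 34}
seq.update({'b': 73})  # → {'h': 8, 'a': 54, 'x': 34, 'b': 73}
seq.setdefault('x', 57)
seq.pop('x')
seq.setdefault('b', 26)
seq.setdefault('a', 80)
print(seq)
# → {'h': 8, 'a': 54, 'b': 73}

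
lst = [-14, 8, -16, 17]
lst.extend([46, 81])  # [-14, 8, -16, 17, 46, 81]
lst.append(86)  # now [-14, 8, -16, 17, 46, 81, 86]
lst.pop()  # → 86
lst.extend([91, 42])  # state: [-14, 8, -16, 17, 46, 81, 91, 42]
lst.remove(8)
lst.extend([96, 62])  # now [-14, -16, 17, 46, 81, 91, 42, 96, 62]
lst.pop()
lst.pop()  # 96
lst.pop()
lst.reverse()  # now [91, 81, 46, 17, -16, -14]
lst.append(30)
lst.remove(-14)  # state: [91, 81, 46, 17, -16, 30]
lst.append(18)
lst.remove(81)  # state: [91, 46, 17, -16, 30, 18]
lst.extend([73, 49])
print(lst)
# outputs [91, 46, 17, -16, 30, 18, 73, 49]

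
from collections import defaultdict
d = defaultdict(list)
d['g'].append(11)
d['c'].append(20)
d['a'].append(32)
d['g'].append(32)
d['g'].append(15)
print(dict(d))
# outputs {'g': [11, 32, 15], 'c': [20], 'a': [32]}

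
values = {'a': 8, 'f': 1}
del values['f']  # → {'a': 8}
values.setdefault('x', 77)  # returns 77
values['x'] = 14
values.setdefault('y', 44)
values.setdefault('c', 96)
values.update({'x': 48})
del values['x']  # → {'a': 8, 'y': 44, 'c': 96}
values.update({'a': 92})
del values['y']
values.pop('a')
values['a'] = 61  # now {'c': 96, 'a': 61}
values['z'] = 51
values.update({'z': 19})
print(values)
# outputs {'c': 96, 'a': 61, 'z': 19}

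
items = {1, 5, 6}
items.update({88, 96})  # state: {1, 5, 6, 88, 96}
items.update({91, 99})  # {1, 5, 6, 88, 91, 96, 99}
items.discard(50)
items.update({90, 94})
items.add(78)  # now {1, 5, 6, 78, 88, 90, 91, 94, 96, 99}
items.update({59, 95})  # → {1, 5, 6, 59, 78, 88, 90, 91, 94, 95, 96, 99}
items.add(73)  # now {1, 5, 6, 59, 73, 78, 88, 90, 91, 94, 95, 96, 99}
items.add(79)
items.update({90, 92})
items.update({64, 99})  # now {1, 5, 6, 59, 64, 73, 78, 79, 88, 90, 91, 92, 94, 95, 96, 99}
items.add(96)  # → {1, 5, 6, 59, 64, 73, 78, 79, 88, 90, 91, 92, 94, 95, 96, 99}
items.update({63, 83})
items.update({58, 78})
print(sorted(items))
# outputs [1, 5, 6, 58, 59, 63, 64, 73, 78, 79, 83, 88, 90, 91, 92, 94, 95, 96, 99]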